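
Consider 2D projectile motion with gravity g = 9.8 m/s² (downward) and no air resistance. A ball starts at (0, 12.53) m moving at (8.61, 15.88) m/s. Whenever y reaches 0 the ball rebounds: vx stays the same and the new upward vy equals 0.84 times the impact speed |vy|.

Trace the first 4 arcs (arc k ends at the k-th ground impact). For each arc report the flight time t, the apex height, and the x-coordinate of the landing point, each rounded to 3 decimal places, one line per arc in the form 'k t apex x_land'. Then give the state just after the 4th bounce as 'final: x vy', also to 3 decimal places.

Arc 1: start y=12.530, vy=15.880 → t=3.897, apex=25.396, x_land=33.553, impact vy=-22.311
  bounce: vy ← 0.84·22.311 = 18.741
Arc 2: start y=0.000, vy=18.741 → t=3.825, apex=17.919, x_land=66.484, impact vy=-18.741
  bounce: vy ← 0.84·18.741 = 15.742
Arc 3: start y=0.000, vy=15.742 → t=3.213, apex=12.644, x_land=94.145, impact vy=-15.742
  bounce: vy ← 0.84·15.742 = 13.224
Arc 4: start y=0.000, vy=13.224 → t=2.699, apex=8.922, x_land=117.381, impact vy=-13.224
  bounce: vy ← 0.84·13.224 = 11.108

1 3.897 25.396 33.553
2 3.825 17.919 66.484
3 3.213 12.644 94.145
4 2.699 8.922 117.381
final: 117.381 11.108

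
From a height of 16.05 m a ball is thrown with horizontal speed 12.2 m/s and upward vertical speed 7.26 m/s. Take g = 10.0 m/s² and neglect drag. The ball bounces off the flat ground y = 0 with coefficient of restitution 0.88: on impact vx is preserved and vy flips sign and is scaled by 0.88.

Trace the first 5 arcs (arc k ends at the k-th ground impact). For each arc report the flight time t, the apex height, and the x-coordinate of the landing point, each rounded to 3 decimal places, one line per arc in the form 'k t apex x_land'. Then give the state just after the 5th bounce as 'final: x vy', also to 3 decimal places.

Arc 1: start y=16.050, vy=7.260 → t=2.659, apex=18.685, x_land=32.442, impact vy=-19.332
  bounce: vy ← 0.88·19.332 = 17.012
Arc 2: start y=0.000, vy=17.012 → t=3.402, apex=14.470, x_land=73.950, impact vy=-17.012
  bounce: vy ← 0.88·17.012 = 14.970
Arc 3: start y=0.000, vy=14.970 → t=2.994, apex=11.206, x_land=110.478, impact vy=-14.970
  bounce: vy ← 0.88·14.970 = 13.174
Arc 4: start y=0.000, vy=13.174 → t=2.635, apex=8.678, x_land=142.622, impact vy=-13.174
  bounce: vy ← 0.88·13.174 = 11.593
Arc 5: start y=0.000, vy=11.593 → t=2.319, apex=6.720, x_land=170.909, impact vy=-11.593
  bounce: vy ← 0.88·11.593 = 10.202

1 2.659 18.685 32.442
2 3.402 14.470 73.950
3 2.994 11.206 110.478
4 2.635 8.678 142.622
5 2.319 6.720 170.909
final: 170.909 10.202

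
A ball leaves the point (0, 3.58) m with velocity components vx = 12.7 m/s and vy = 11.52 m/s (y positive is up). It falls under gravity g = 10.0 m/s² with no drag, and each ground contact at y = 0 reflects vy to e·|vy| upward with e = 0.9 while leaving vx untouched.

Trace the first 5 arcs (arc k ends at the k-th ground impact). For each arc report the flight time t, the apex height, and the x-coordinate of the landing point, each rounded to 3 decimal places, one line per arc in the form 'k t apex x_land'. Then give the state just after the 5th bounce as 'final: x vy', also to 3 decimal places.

1 2.581 10.216 32.783
2 2.573 8.275 65.459
3 2.316 6.702 94.867
4 2.084 5.429 121.334
5 1.876 4.397 145.154
final: 145.154 8.440

Arc 1: start y=3.580, vy=11.520 → t=2.581, apex=10.216, x_land=32.783, impact vy=-14.294
  bounce: vy ← 0.9·14.294 = 12.864
Arc 2: start y=0.000, vy=12.864 → t=2.573, apex=8.275, x_land=65.459, impact vy=-12.864
  bounce: vy ← 0.9·12.864 = 11.578
Arc 3: start y=0.000, vy=11.578 → t=2.316, apex=6.702, x_land=94.867, impact vy=-11.578
  bounce: vy ← 0.9·11.578 = 10.420
Arc 4: start y=0.000, vy=10.420 → t=2.084, apex=5.429, x_land=121.334, impact vy=-10.420
  bounce: vy ← 0.9·10.420 = 9.378
Arc 5: start y=0.000, vy=9.378 → t=1.876, apex=4.397, x_land=145.154, impact vy=-9.378
  bounce: vy ← 0.9·9.378 = 8.440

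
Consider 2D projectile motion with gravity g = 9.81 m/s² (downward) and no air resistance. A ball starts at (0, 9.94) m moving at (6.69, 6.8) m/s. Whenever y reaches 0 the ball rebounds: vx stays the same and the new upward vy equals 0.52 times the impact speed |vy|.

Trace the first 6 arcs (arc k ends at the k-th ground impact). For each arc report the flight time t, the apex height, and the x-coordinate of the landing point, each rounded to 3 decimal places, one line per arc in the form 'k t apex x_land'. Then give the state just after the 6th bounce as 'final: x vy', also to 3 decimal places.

Arc 1: start y=9.940, vy=6.800 → t=2.277, apex=12.297, x_land=15.230, impact vy=-15.533
  bounce: vy ← 0.52·15.533 = 8.077
Arc 2: start y=0.000, vy=8.077 → t=1.647, apex=3.325, x_land=26.246, impact vy=-8.077
  bounce: vy ← 0.52·8.077 = 4.200
Arc 3: start y=0.000, vy=4.200 → t=0.856, apex=0.899, x_land=31.975, impact vy=-4.200
  bounce: vy ← 0.52·4.200 = 2.184
Arc 4: start y=0.000, vy=2.184 → t=0.445, apex=0.243, x_land=34.953, impact vy=-2.184
  bounce: vy ← 0.52·2.184 = 1.136
Arc 5: start y=0.000, vy=1.136 → t=0.232, apex=0.066, x_land=36.502, impact vy=-1.136
  bounce: vy ← 0.52·1.136 = 0.591
Arc 6: start y=0.000, vy=0.591 → t=0.120, apex=0.018, x_land=37.308, impact vy=-0.591
  bounce: vy ← 0.52·0.591 = 0.307

1 2.277 12.297 15.230
2 1.647 3.325 26.246
3 0.856 0.899 31.975
4 0.445 0.243 34.953
5 0.232 0.066 36.502
6 0.120 0.018 37.308
final: 37.308 0.307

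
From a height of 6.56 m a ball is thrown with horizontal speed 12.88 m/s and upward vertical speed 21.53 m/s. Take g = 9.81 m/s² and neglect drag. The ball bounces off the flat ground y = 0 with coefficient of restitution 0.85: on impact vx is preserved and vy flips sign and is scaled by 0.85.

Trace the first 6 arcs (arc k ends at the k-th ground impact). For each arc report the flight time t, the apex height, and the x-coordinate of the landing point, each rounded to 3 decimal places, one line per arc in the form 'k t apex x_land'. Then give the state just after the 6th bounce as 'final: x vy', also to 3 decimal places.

Arc 1: start y=6.560, vy=21.530 → t=4.675, apex=30.186, x_land=60.220, impact vy=-24.336
  bounce: vy ← 0.85·24.336 = 20.686
Arc 2: start y=0.000, vy=20.686 → t=4.217, apex=21.809, x_land=114.538, impact vy=-20.686
  bounce: vy ← 0.85·20.686 = 17.583
Arc 3: start y=0.000, vy=17.583 → t=3.585, apex=15.757, x_land=160.709, impact vy=-17.583
  bounce: vy ← 0.85·17.583 = 14.945
Arc 4: start y=0.000, vy=14.945 → t=3.047, apex=11.385, x_land=199.954, impact vy=-14.945
  bounce: vy ← 0.85·14.945 = 12.704
Arc 5: start y=0.000, vy=12.704 → t=2.590, apex=8.225, x_land=233.312, impact vy=-12.704
  bounce: vy ← 0.85·12.704 = 10.798
Arc 6: start y=0.000, vy=10.798 → t=2.201, apex=5.943, x_land=261.667, impact vy=-10.798
  bounce: vy ← 0.85·10.798 = 9.178

1 4.675 30.186 60.220
2 4.217 21.809 114.538
3 3.585 15.757 160.709
4 3.047 11.385 199.954
5 2.590 8.225 233.312
6 2.201 5.943 261.667
final: 261.667 9.178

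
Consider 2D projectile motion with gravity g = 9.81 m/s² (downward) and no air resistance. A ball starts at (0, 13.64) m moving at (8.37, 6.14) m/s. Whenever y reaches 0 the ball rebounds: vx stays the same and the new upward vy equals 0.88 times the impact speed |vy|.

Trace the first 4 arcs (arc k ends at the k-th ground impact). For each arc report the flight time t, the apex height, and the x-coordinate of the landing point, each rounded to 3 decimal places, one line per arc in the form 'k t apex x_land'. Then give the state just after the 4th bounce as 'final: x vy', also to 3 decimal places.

Arc 1: start y=13.640, vy=6.140 → t=2.407, apex=15.561, x_land=20.147, impact vy=-17.473
  bounce: vy ← 0.88·17.473 = 15.377
Arc 2: start y=0.000, vy=15.377 → t=3.135, apex=12.051, x_land=46.386, impact vy=-15.377
  bounce: vy ← 0.88·15.377 = 13.531
Arc 3: start y=0.000, vy=13.531 → t=2.759, apex=9.332, x_land=69.476, impact vy=-13.531
  bounce: vy ← 0.88·13.531 = 11.908
Arc 4: start y=0.000, vy=11.908 → t=2.428, apex=7.227, x_land=89.795, impact vy=-11.908
  bounce: vy ← 0.88·11.908 = 10.479

1 2.407 15.561 20.147
2 3.135 12.051 46.386
3 2.759 9.332 69.476
4 2.428 7.227 89.795
final: 89.795 10.479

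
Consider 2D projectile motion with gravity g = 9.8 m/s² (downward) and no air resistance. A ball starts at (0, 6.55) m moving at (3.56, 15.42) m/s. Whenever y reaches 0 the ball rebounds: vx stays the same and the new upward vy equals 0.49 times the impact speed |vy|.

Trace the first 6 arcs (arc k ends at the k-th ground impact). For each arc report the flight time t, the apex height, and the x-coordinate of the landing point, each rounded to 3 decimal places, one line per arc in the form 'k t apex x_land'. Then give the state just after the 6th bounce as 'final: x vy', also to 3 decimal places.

Arc 1: start y=6.550, vy=15.420 → t=3.526, apex=18.681, x_land=12.553, impact vy=-19.135
  bounce: vy ← 0.49·19.135 = 9.376
Arc 2: start y=0.000, vy=9.376 → t=1.914, apex=4.485, x_land=19.365, impact vy=-9.376
  bounce: vy ← 0.49·9.376 = 4.594
Arc 3: start y=0.000, vy=4.594 → t=0.938, apex=1.077, x_land=22.703, impact vy=-4.594
  bounce: vy ← 0.49·4.594 = 2.251
Arc 4: start y=0.000, vy=2.251 → t=0.459, apex=0.259, x_land=24.338, impact vy=-2.251
  bounce: vy ← 0.49·2.251 = 1.103
Arc 5: start y=0.000, vy=1.103 → t=0.225, apex=0.062, x_land=25.140, impact vy=-1.103
  bounce: vy ← 0.49·1.103 = 0.541
Arc 6: start y=0.000, vy=0.541 → t=0.110, apex=0.015, x_land=25.533, impact vy=-0.541
  bounce: vy ← 0.49·0.541 = 0.265

1 3.526 18.681 12.553
2 1.914 4.485 19.365
3 0.938 1.077 22.703
4 0.459 0.259 24.338
5 0.225 0.062 25.140
6 0.110 0.015 25.533
final: 25.533 0.265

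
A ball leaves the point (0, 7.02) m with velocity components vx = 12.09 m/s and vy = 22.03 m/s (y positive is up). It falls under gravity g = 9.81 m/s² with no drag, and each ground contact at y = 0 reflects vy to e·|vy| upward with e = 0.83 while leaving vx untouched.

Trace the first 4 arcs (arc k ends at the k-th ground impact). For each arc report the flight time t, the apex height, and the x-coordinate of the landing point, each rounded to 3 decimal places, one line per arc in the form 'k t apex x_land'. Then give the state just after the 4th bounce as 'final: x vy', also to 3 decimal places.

1 4.790 31.756 57.912
2 4.224 21.877 108.978
3 3.506 15.071 151.362
4 2.910 10.382 186.542
final: 186.542 11.846

Arc 1: start y=7.020, vy=22.030 → t=4.790, apex=31.756, x_land=57.912, impact vy=-24.961
  bounce: vy ← 0.83·24.961 = 20.718
Arc 2: start y=0.000, vy=20.718 → t=4.224, apex=21.877, x_land=108.978, impact vy=-20.718
  bounce: vy ← 0.83·20.718 = 17.196
Arc 3: start y=0.000, vy=17.196 → t=3.506, apex=15.071, x_land=151.362, impact vy=-17.196
  bounce: vy ← 0.83·17.196 = 14.272
Arc 4: start y=0.000, vy=14.272 → t=2.910, apex=10.382, x_land=186.542, impact vy=-14.272
  bounce: vy ← 0.83·14.272 = 11.846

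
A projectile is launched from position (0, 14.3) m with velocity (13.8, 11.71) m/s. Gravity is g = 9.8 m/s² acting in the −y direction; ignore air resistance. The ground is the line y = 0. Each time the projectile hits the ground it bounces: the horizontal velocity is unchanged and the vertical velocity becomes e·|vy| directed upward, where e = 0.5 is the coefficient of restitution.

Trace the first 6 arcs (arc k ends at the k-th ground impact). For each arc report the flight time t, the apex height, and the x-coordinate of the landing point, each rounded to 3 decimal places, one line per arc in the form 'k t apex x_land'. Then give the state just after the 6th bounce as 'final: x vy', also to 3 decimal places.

1 3.280 21.296 45.259
2 2.085 5.324 74.028
3 1.042 1.331 88.413
4 0.521 0.333 95.606
5 0.261 0.083 99.202
6 0.130 0.021 101.000
final: 101.000 0.319

Arc 1: start y=14.300, vy=11.710 → t=3.280, apex=21.296, x_land=45.259, impact vy=-20.430
  bounce: vy ← 0.5·20.430 = 10.215
Arc 2: start y=0.000, vy=10.215 → t=2.085, apex=5.324, x_land=74.028, impact vy=-10.215
  bounce: vy ← 0.5·10.215 = 5.108
Arc 3: start y=0.000, vy=5.108 → t=1.042, apex=1.331, x_land=88.413, impact vy=-5.108
  bounce: vy ← 0.5·5.108 = 2.554
Arc 4: start y=0.000, vy=2.554 → t=0.521, apex=0.333, x_land=95.606, impact vy=-2.554
  bounce: vy ← 0.5·2.554 = 1.277
Arc 5: start y=0.000, vy=1.277 → t=0.261, apex=0.083, x_land=99.202, impact vy=-1.277
  bounce: vy ← 0.5·1.277 = 0.638
Arc 6: start y=0.000, vy=0.638 → t=0.130, apex=0.021, x_land=101.000, impact vy=-0.638
  bounce: vy ← 0.5·0.638 = 0.319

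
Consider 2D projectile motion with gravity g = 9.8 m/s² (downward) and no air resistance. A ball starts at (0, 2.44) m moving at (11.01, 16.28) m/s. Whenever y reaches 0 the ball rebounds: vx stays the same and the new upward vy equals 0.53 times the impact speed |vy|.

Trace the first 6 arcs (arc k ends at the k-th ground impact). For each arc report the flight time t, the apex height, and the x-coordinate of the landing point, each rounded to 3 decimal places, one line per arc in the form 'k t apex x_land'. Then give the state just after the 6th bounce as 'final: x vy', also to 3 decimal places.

Arc 1: start y=2.440, vy=16.280 → t=3.466, apex=15.962, x_land=38.162, impact vy=-17.688
  bounce: vy ← 0.53·17.688 = 9.375
Arc 2: start y=0.000, vy=9.375 → t=1.913, apex=4.484, x_land=59.226, impact vy=-9.375
  bounce: vy ← 0.53·9.375 = 4.969
Arc 3: start y=0.000, vy=4.969 → t=1.014, apex=1.260, x_land=70.390, impact vy=-4.969
  bounce: vy ← 0.53·4.969 = 2.633
Arc 4: start y=0.000, vy=2.633 → t=0.537, apex=0.354, x_land=76.307, impact vy=-2.633
  bounce: vy ← 0.53·2.633 = 1.396
Arc 5: start y=0.000, vy=1.396 → t=0.285, apex=0.099, x_land=79.443, impact vy=-1.396
  bounce: vy ← 0.53·1.396 = 0.740
Arc 6: start y=0.000, vy=0.740 → t=0.151, apex=0.028, x_land=81.105, impact vy=-0.740
  bounce: vy ← 0.53·0.740 = 0.392

1 3.466 15.962 38.162
2 1.913 4.484 59.226
3 1.014 1.260 70.390
4 0.537 0.354 76.307
5 0.285 0.099 79.443
6 0.151 0.028 81.105
final: 81.105 0.392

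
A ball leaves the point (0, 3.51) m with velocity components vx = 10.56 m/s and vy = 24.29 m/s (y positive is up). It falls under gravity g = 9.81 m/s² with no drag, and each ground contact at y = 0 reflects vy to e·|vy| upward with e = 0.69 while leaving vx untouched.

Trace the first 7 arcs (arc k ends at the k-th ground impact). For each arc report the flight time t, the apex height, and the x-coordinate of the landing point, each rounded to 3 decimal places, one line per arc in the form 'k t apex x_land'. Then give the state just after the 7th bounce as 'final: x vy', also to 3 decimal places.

1 5.093 33.582 53.778
2 3.611 15.988 91.909
3 2.491 7.612 118.219
4 1.719 3.624 136.373
5 1.186 1.725 148.899
6 0.818 0.821 157.542
7 0.565 0.391 163.506
final: 163.506 1.911

Arc 1: start y=3.510, vy=24.290 → t=5.093, apex=33.582, x_land=53.778, impact vy=-25.668
  bounce: vy ← 0.69·25.668 = 17.711
Arc 2: start y=0.000, vy=17.711 → t=3.611, apex=15.988, x_land=91.909, impact vy=-17.711
  bounce: vy ← 0.69·17.711 = 12.221
Arc 3: start y=0.000, vy=12.221 → t=2.491, apex=7.612, x_land=118.219, impact vy=-12.221
  bounce: vy ← 0.69·12.221 = 8.432
Arc 4: start y=0.000, vy=8.432 → t=1.719, apex=3.624, x_land=136.373, impact vy=-8.432
  bounce: vy ← 0.69·8.432 = 5.818
Arc 5: start y=0.000, vy=5.818 → t=1.186, apex=1.725, x_land=148.899, impact vy=-5.818
  bounce: vy ← 0.69·5.818 = 4.015
Arc 6: start y=0.000, vy=4.015 → t=0.818, apex=0.821, x_land=157.542, impact vy=-4.015
  bounce: vy ← 0.69·4.015 = 2.770
Arc 7: start y=0.000, vy=2.770 → t=0.565, apex=0.391, x_land=163.506, impact vy=-2.770
  bounce: vy ← 0.69·2.770 = 1.911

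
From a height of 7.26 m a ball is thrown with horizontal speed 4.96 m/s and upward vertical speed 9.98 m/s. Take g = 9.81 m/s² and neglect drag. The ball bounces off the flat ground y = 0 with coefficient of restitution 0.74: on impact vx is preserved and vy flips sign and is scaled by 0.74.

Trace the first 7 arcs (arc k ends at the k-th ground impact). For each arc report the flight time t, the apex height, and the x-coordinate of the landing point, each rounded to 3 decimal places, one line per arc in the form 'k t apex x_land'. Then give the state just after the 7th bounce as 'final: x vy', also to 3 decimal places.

Arc 1: start y=7.260, vy=9.980 → t=2.603, apex=12.336, x_land=12.912, impact vy=-15.558
  bounce: vy ← 0.74·15.558 = 11.513
Arc 2: start y=0.000, vy=11.513 → t=2.347, apex=6.755, x_land=24.554, impact vy=-11.513
  bounce: vy ← 0.74·11.513 = 8.519
Arc 3: start y=0.000, vy=8.519 → t=1.737, apex=3.699, x_land=33.169, impact vy=-8.519
  bounce: vy ← 0.74·8.519 = 6.304
Arc 4: start y=0.000, vy=6.304 → t=1.285, apex=2.026, x_land=39.544, impact vy=-6.304
  bounce: vy ← 0.74·6.304 = 4.665
Arc 5: start y=0.000, vy=4.665 → t=0.951, apex=1.109, x_land=44.261, impact vy=-4.665
  bounce: vy ← 0.74·4.665 = 3.452
Arc 6: start y=0.000, vy=3.452 → t=0.704, apex=0.607, x_land=47.752, impact vy=-3.452
  bounce: vy ← 0.74·3.452 = 2.555
Arc 7: start y=0.000, vy=2.555 → t=0.521, apex=0.333, x_land=50.336, impact vy=-2.555
  bounce: vy ← 0.74·2.555 = 1.890

1 2.603 12.336 12.912
2 2.347 6.755 24.554
3 1.737 3.699 33.169
4 1.285 2.026 39.544
5 0.951 1.109 44.261
6 0.704 0.607 47.752
7 0.521 0.333 50.336
final: 50.336 1.890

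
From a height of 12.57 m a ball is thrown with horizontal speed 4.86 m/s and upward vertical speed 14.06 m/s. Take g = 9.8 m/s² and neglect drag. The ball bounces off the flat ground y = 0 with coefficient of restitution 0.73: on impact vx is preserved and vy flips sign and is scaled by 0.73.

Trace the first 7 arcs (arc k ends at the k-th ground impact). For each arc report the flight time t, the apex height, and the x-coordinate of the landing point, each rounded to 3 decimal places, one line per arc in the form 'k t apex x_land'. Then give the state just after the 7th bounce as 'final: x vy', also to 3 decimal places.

1 3.585 22.656 17.423
2 3.139 12.073 32.680
3 2.292 6.434 43.818
4 1.673 3.429 51.949
5 1.221 1.827 57.884
6 0.892 0.974 62.217
7 0.651 0.519 65.380
final: 65.380 2.328

Arc 1: start y=12.570, vy=14.060 → t=3.585, apex=22.656, x_land=17.423, impact vy=-21.073
  bounce: vy ← 0.73·21.073 = 15.383
Arc 2: start y=0.000, vy=15.383 → t=3.139, apex=12.073, x_land=32.680, impact vy=-15.383
  bounce: vy ← 0.73·15.383 = 11.230
Arc 3: start y=0.000, vy=11.230 → t=2.292, apex=6.434, x_land=43.818, impact vy=-11.230
  bounce: vy ← 0.73·11.230 = 8.198
Arc 4: start y=0.000, vy=8.198 → t=1.673, apex=3.429, x_land=51.949, impact vy=-8.198
  bounce: vy ← 0.73·8.198 = 5.984
Arc 5: start y=0.000, vy=5.984 → t=1.221, apex=1.827, x_land=57.884, impact vy=-5.984
  bounce: vy ← 0.73·5.984 = 4.369
Arc 6: start y=0.000, vy=4.369 → t=0.892, apex=0.974, x_land=62.217, impact vy=-4.369
  bounce: vy ← 0.73·4.369 = 3.189
Arc 7: start y=0.000, vy=3.189 → t=0.651, apex=0.519, x_land=65.380, impact vy=-3.189
  bounce: vy ← 0.73·3.189 = 2.328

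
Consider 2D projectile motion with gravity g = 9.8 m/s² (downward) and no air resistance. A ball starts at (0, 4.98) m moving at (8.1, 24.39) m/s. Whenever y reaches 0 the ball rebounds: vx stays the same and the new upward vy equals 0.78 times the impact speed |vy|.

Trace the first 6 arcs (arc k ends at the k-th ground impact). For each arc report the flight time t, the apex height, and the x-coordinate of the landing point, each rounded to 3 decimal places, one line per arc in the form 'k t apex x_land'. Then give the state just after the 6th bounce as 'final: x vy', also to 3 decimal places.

1 5.174 35.331 41.909
2 4.189 21.495 75.840
3 3.267 13.078 102.305
4 2.549 7.956 122.948
5 1.988 4.841 139.050
6 1.551 2.945 151.609
final: 151.609 5.926

Arc 1: start y=4.980, vy=24.390 → t=5.174, apex=35.331, x_land=41.909, impact vy=-26.315
  bounce: vy ← 0.78·26.315 = 20.526
Arc 2: start y=0.000, vy=20.526 → t=4.189, apex=21.495, x_land=75.840, impact vy=-20.526
  bounce: vy ← 0.78·20.526 = 16.010
Arc 3: start y=0.000, vy=16.010 → t=3.267, apex=13.078, x_land=102.305, impact vy=-16.010
  bounce: vy ← 0.78·16.010 = 12.488
Arc 4: start y=0.000, vy=12.488 → t=2.549, apex=7.956, x_land=122.948, impact vy=-12.488
  bounce: vy ← 0.78·12.488 = 9.741
Arc 5: start y=0.000, vy=9.741 → t=1.988, apex=4.841, x_land=139.050, impact vy=-9.741
  bounce: vy ← 0.78·9.741 = 7.598
Arc 6: start y=0.000, vy=7.598 → t=1.551, apex=2.945, x_land=151.609, impact vy=-7.598
  bounce: vy ← 0.78·7.598 = 5.926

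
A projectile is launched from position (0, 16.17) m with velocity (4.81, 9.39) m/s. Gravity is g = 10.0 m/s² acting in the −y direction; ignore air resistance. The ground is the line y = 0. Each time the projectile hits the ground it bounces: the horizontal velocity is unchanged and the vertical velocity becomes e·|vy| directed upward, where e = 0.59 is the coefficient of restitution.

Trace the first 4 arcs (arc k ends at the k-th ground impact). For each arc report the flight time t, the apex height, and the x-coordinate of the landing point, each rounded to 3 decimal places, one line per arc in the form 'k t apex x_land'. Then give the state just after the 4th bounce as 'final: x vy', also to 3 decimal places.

1 2.968 20.579 14.275
2 2.394 7.163 25.789
3 1.412 2.494 32.583
4 0.833 0.868 36.591
final: 36.591 2.458

Arc 1: start y=16.170, vy=9.390 → t=2.968, apex=20.579, x_land=14.275, impact vy=-20.287
  bounce: vy ← 0.59·20.287 = 11.969
Arc 2: start y=0.000, vy=11.969 → t=2.394, apex=7.163, x_land=25.789, impact vy=-11.969
  bounce: vy ← 0.59·11.969 = 7.062
Arc 3: start y=0.000, vy=7.062 → t=1.412, apex=2.494, x_land=32.583, impact vy=-7.062
  bounce: vy ← 0.59·7.062 = 4.167
Arc 4: start y=0.000, vy=4.167 → t=0.833, apex=0.868, x_land=36.591, impact vy=-4.167
  bounce: vy ← 0.59·4.167 = 2.458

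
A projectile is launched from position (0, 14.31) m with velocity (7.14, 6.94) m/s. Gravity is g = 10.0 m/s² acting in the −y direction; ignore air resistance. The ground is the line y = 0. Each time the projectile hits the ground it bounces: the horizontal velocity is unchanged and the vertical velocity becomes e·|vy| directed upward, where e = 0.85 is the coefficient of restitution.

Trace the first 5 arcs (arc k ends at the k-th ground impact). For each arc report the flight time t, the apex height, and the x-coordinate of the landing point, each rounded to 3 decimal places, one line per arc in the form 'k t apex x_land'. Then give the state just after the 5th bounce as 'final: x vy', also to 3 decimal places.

Arc 1: start y=14.310, vy=6.940 → t=2.523, apex=16.718, x_land=18.011, impact vy=-18.286
  bounce: vy ← 0.85·18.286 = 15.543
Arc 2: start y=0.000, vy=15.543 → t=3.109, apex=12.079, x_land=40.206, impact vy=-15.543
  bounce: vy ← 0.85·15.543 = 13.211
Arc 3: start y=0.000, vy=13.211 → t=2.642, apex=8.727, x_land=59.072, impact vy=-13.211
  bounce: vy ← 0.85·13.211 = 11.230
Arc 4: start y=0.000, vy=11.230 → t=2.246, apex=6.305, x_land=75.108, impact vy=-11.230
  bounce: vy ← 0.85·11.230 = 9.545
Arc 5: start y=0.000, vy=9.545 → t=1.909, apex=4.556, x_land=88.738, impact vy=-9.545
  bounce: vy ← 0.85·9.545 = 8.113

1 2.523 16.718 18.011
2 3.109 12.079 40.206
3 2.642 8.727 59.072
4 2.246 6.305 75.108
5 1.909 4.556 88.738
final: 88.738 8.113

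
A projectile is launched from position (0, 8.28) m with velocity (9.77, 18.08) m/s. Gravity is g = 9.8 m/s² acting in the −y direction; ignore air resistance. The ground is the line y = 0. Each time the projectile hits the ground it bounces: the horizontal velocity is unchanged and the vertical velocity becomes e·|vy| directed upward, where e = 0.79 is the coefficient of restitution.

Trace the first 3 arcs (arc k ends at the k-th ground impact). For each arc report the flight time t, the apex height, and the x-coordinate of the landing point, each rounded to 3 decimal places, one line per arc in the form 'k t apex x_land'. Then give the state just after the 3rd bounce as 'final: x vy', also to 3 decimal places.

1 4.102 24.958 40.074
2 3.566 15.576 74.913
3 2.817 9.721 102.435
final: 102.435 10.905

Arc 1: start y=8.280, vy=18.080 → t=4.102, apex=24.958, x_land=40.074, impact vy=-22.117
  bounce: vy ← 0.79·22.117 = 17.473
Arc 2: start y=0.000, vy=17.473 → t=3.566, apex=15.576, x_land=74.913, impact vy=-17.473
  bounce: vy ← 0.79·17.473 = 13.803
Arc 3: start y=0.000, vy=13.803 → t=2.817, apex=9.721, x_land=102.435, impact vy=-13.803
  bounce: vy ← 0.79·13.803 = 10.905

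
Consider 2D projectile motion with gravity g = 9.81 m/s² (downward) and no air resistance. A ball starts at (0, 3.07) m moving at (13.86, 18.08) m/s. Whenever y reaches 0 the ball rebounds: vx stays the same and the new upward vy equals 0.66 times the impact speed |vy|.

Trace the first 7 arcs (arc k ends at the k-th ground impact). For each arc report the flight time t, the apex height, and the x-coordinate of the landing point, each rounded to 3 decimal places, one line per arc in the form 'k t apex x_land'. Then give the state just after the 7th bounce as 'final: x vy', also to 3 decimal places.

1 3.849 19.731 53.342
2 2.647 8.595 90.036
3 1.747 3.744 114.254
4 1.153 1.631 130.238
5 0.761 0.710 140.787
6 0.502 0.309 147.749
7 0.332 0.135 152.345
final: 152.345 1.073

Arc 1: start y=3.070, vy=18.080 → t=3.849, apex=19.731, x_land=53.342, impact vy=-19.675
  bounce: vy ← 0.66·19.675 = 12.986
Arc 2: start y=0.000, vy=12.986 → t=2.647, apex=8.595, x_land=90.036, impact vy=-12.986
  bounce: vy ← 0.66·12.986 = 8.571
Arc 3: start y=0.000, vy=8.571 → t=1.747, apex=3.744, x_land=114.254, impact vy=-8.571
  bounce: vy ← 0.66·8.571 = 5.657
Arc 4: start y=0.000, vy=5.657 → t=1.153, apex=1.631, x_land=130.238, impact vy=-5.657
  bounce: vy ← 0.66·5.657 = 3.733
Arc 5: start y=0.000, vy=3.733 → t=0.761, apex=0.710, x_land=140.787, impact vy=-3.733
  bounce: vy ← 0.66·3.733 = 2.464
Arc 6: start y=0.000, vy=2.464 → t=0.502, apex=0.309, x_land=147.749, impact vy=-2.464
  bounce: vy ← 0.66·2.464 = 1.626
Arc 7: start y=0.000, vy=1.626 → t=0.332, apex=0.135, x_land=152.345, impact vy=-1.626
  bounce: vy ← 0.66·1.626 = 1.073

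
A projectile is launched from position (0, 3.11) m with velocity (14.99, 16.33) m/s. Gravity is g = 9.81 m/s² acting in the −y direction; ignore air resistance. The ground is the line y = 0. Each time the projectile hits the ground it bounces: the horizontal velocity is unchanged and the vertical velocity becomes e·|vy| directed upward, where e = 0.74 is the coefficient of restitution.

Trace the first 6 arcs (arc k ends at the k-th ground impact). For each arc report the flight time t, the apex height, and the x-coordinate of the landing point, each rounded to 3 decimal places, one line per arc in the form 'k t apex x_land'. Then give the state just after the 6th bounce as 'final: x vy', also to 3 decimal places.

Arc 1: start y=3.110, vy=16.330 → t=3.510, apex=16.702, x_land=52.613, impact vy=-18.102
  bounce: vy ← 0.74·18.102 = 13.396
Arc 2: start y=0.000, vy=13.396 → t=2.731, apex=9.146, x_land=93.551, impact vy=-13.396
  bounce: vy ← 0.74·13.396 = 9.913
Arc 3: start y=0.000, vy=9.913 → t=2.021, apex=5.008, x_land=123.845, impact vy=-9.913
  bounce: vy ← 0.74·9.913 = 7.335
Arc 4: start y=0.000, vy=7.335 → t=1.495, apex=2.743, x_land=146.263, impact vy=-7.335
  bounce: vy ← 0.74·7.335 = 5.428
Arc 5: start y=0.000, vy=5.428 → t=1.107, apex=1.502, x_land=162.852, impact vy=-5.428
  bounce: vy ← 0.74·5.428 = 4.017
Arc 6: start y=0.000, vy=4.017 → t=0.819, apex=0.822, x_land=175.127, impact vy=-4.017
  bounce: vy ← 0.74·4.017 = 2.972

1 3.510 16.702 52.613
2 2.731 9.146 93.551
3 2.021 5.008 123.845
4 1.495 2.743 146.263
5 1.107 1.502 162.852
6 0.819 0.822 175.127
final: 175.127 2.972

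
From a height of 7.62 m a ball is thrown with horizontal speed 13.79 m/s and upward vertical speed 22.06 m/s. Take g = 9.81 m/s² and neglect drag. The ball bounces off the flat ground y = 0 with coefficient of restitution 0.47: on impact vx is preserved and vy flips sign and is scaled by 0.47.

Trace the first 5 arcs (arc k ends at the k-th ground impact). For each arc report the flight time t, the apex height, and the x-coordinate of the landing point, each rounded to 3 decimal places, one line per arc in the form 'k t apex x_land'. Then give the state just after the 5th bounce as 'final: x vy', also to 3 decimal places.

1 4.820 32.423 66.465
2 2.417 7.162 99.792
3 1.136 1.582 115.456
4 0.534 0.349 122.818
5 0.251 0.077 126.278
final: 126.278 0.578

Arc 1: start y=7.620, vy=22.060 → t=4.820, apex=32.423, x_land=66.465, impact vy=-25.222
  bounce: vy ← 0.47·25.222 = 11.854
Arc 2: start y=0.000, vy=11.854 → t=2.417, apex=7.162, x_land=99.792, impact vy=-11.854
  bounce: vy ← 0.47·11.854 = 5.572
Arc 3: start y=0.000, vy=5.572 → t=1.136, apex=1.582, x_land=115.456, impact vy=-5.572
  bounce: vy ← 0.47·5.572 = 2.619
Arc 4: start y=0.000, vy=2.619 → t=0.534, apex=0.349, x_land=122.818, impact vy=-2.619
  bounce: vy ← 0.47·2.619 = 1.231
Arc 5: start y=0.000, vy=1.231 → t=0.251, apex=0.077, x_land=126.278, impact vy=-1.231
  bounce: vy ← 0.47·1.231 = 0.578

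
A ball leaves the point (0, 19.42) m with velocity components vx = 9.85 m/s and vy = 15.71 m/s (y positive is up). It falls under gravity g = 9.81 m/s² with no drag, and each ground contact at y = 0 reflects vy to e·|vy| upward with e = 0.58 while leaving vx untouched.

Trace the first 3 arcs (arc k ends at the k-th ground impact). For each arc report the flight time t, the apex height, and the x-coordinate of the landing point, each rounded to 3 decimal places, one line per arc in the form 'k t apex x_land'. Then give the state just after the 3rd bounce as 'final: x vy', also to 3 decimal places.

1 4.156 31.999 40.933
2 2.963 10.765 70.117
3 1.718 3.621 87.043
final: 87.043 4.889

Arc 1: start y=19.420, vy=15.710 → t=4.156, apex=31.999, x_land=40.933, impact vy=-25.056
  bounce: vy ← 0.58·25.056 = 14.533
Arc 2: start y=0.000, vy=14.533 → t=2.963, apex=10.765, x_land=70.117, impact vy=-14.533
  bounce: vy ← 0.58·14.533 = 8.429
Arc 3: start y=0.000, vy=8.429 → t=1.718, apex=3.621, x_land=87.043, impact vy=-8.429
  bounce: vy ← 0.58·8.429 = 4.889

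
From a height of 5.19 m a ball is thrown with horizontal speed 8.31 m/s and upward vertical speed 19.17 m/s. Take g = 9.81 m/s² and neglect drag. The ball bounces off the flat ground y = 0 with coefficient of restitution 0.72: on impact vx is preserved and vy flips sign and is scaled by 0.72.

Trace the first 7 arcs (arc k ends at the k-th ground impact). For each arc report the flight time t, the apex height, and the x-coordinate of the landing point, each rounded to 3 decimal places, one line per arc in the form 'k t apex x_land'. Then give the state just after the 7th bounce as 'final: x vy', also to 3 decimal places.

1 4.162 23.920 34.590
2 3.180 12.400 61.016
3 2.290 6.428 80.042
4 1.649 3.332 93.741
5 1.187 1.728 103.605
6 0.855 0.896 110.706
7 0.615 0.464 115.820
final: 115.820 2.173

Arc 1: start y=5.190, vy=19.170 → t=4.162, apex=23.920, x_land=34.590, impact vy=-21.664
  bounce: vy ← 0.72·21.664 = 15.598
Arc 2: start y=0.000, vy=15.598 → t=3.180, apex=12.400, x_land=61.016, impact vy=-15.598
  bounce: vy ← 0.72·15.598 = 11.230
Arc 3: start y=0.000, vy=11.230 → t=2.290, apex=6.428, x_land=80.042, impact vy=-11.230
  bounce: vy ← 0.72·11.230 = 8.086
Arc 4: start y=0.000, vy=8.086 → t=1.649, apex=3.332, x_land=93.741, impact vy=-8.086
  bounce: vy ← 0.72·8.086 = 5.822
Arc 5: start y=0.000, vy=5.822 → t=1.187, apex=1.728, x_land=103.605, impact vy=-5.822
  bounce: vy ← 0.72·5.822 = 4.192
Arc 6: start y=0.000, vy=4.192 → t=0.855, apex=0.896, x_land=110.706, impact vy=-4.192
  bounce: vy ← 0.72·4.192 = 3.018
Arc 7: start y=0.000, vy=3.018 → t=0.615, apex=0.464, x_land=115.820, impact vy=-3.018
  bounce: vy ← 0.72·3.018 = 2.173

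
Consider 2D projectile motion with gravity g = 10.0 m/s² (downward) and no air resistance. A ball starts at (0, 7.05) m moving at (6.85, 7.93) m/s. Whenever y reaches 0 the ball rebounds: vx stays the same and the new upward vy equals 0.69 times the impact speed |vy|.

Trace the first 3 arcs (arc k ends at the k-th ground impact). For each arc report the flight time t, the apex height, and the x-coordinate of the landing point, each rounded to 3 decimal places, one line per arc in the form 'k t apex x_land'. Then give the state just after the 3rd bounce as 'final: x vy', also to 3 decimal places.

Arc 1: start y=7.050, vy=7.930 → t=2.221, apex=10.194, x_land=15.213, impact vy=-14.279
  bounce: vy ← 0.69·14.279 = 9.852
Arc 2: start y=0.000, vy=9.852 → t=1.970, apex=4.853, x_land=28.711, impact vy=-9.852
  bounce: vy ← 0.69·9.852 = 6.798
Arc 3: start y=0.000, vy=6.798 → t=1.360, apex=2.311, x_land=38.024, impact vy=-6.798
  bounce: vy ← 0.69·6.798 = 4.691

1 2.221 10.194 15.213
2 1.970 4.853 28.711
3 1.360 2.311 38.024
final: 38.024 4.691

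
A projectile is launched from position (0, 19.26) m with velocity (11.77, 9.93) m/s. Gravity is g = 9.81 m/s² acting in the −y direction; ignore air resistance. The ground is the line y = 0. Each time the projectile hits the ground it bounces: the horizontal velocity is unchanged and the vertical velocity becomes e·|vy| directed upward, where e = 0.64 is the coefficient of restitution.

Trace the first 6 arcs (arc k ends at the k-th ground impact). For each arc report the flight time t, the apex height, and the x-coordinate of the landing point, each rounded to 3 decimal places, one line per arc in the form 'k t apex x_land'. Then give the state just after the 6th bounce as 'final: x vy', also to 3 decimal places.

1 3.237 24.286 38.104
2 2.848 9.947 71.627
3 1.823 4.074 93.081
4 1.167 1.669 106.812
5 0.747 0.684 115.600
6 0.478 0.280 121.225
final: 121.225 1.500

Arc 1: start y=19.260, vy=9.930 → t=3.237, apex=24.286, x_land=38.104, impact vy=-21.829
  bounce: vy ← 0.64·21.829 = 13.970
Arc 2: start y=0.000, vy=13.970 → t=2.848, apex=9.947, x_land=71.627, impact vy=-13.970
  bounce: vy ← 0.64·13.970 = 8.941
Arc 3: start y=0.000, vy=8.941 → t=1.823, apex=4.074, x_land=93.081, impact vy=-8.941
  bounce: vy ← 0.64·8.941 = 5.722
Arc 4: start y=0.000, vy=5.722 → t=1.167, apex=1.669, x_land=106.812, impact vy=-5.722
  bounce: vy ← 0.64·5.722 = 3.662
Arc 5: start y=0.000, vy=3.662 → t=0.747, apex=0.684, x_land=115.600, impact vy=-3.662
  bounce: vy ← 0.64·3.662 = 2.344
Arc 6: start y=0.000, vy=2.344 → t=0.478, apex=0.280, x_land=121.225, impact vy=-2.344
  bounce: vy ← 0.64·2.344 = 1.500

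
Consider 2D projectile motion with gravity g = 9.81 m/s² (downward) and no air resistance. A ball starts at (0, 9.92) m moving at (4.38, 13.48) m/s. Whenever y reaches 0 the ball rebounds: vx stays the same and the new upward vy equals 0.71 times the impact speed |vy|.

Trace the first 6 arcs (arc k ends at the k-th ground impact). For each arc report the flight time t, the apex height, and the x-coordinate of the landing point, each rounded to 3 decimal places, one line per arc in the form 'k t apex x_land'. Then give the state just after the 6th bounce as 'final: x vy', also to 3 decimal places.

1 3.352 19.181 14.680
2 2.808 9.669 26.980
3 1.994 4.874 35.712
4 1.416 2.457 41.912
5 1.005 1.239 46.314
6 0.714 0.624 49.440
final: 49.440 2.485

Arc 1: start y=9.920, vy=13.480 → t=3.352, apex=19.181, x_land=14.680, impact vy=-19.400
  bounce: vy ← 0.71·19.400 = 13.774
Arc 2: start y=0.000, vy=13.774 → t=2.808, apex=9.669, x_land=26.980, impact vy=-13.774
  bounce: vy ← 0.71·13.774 = 9.779
Arc 3: start y=0.000, vy=9.779 → t=1.994, apex=4.874, x_land=35.712, impact vy=-9.779
  bounce: vy ← 0.71·9.779 = 6.943
Arc 4: start y=0.000, vy=6.943 → t=1.416, apex=2.457, x_land=41.912, impact vy=-6.943
  bounce: vy ← 0.71·6.943 = 4.930
Arc 5: start y=0.000, vy=4.930 → t=1.005, apex=1.239, x_land=46.314, impact vy=-4.930
  bounce: vy ← 0.71·4.930 = 3.500
Arc 6: start y=0.000, vy=3.500 → t=0.714, apex=0.624, x_land=49.440, impact vy=-3.500
  bounce: vy ← 0.71·3.500 = 2.485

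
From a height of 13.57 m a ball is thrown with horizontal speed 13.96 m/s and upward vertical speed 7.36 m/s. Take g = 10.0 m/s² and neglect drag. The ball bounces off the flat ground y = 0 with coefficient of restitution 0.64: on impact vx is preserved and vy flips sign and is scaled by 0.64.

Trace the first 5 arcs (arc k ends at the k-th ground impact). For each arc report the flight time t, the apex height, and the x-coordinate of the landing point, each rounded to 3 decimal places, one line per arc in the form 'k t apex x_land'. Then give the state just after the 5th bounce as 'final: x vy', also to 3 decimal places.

1 2.540 16.278 35.463
2 2.310 6.668 67.705
3 1.478 2.731 88.340
4 0.946 1.119 101.546
5 0.605 0.458 109.998
final: 109.998 1.937

Arc 1: start y=13.570, vy=7.360 → t=2.540, apex=16.278, x_land=35.463, impact vy=-18.044
  bounce: vy ← 0.64·18.044 = 11.548
Arc 2: start y=0.000, vy=11.548 → t=2.310, apex=6.668, x_land=67.705, impact vy=-11.548
  bounce: vy ← 0.64·11.548 = 7.391
Arc 3: start y=0.000, vy=7.391 → t=1.478, apex=2.731, x_land=88.340, impact vy=-7.391
  bounce: vy ← 0.64·7.391 = 4.730
Arc 4: start y=0.000, vy=4.730 → t=0.946, apex=1.119, x_land=101.546, impact vy=-4.730
  bounce: vy ← 0.64·4.730 = 3.027
Arc 5: start y=0.000, vy=3.027 → t=0.605, apex=0.458, x_land=109.998, impact vy=-3.027
  bounce: vy ← 0.64·3.027 = 1.937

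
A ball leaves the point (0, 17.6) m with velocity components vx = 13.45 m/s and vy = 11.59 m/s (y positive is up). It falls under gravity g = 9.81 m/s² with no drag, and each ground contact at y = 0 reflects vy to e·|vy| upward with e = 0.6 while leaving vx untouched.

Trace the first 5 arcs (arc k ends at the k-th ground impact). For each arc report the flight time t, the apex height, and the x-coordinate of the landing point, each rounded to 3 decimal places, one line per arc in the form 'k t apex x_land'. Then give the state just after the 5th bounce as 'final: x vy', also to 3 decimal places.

1 3.414 24.446 45.917
2 2.679 8.801 81.950
3 1.607 3.168 103.569
4 0.964 1.141 116.541
5 0.579 0.411 124.324
final: 124.324 1.703

Arc 1: start y=17.600, vy=11.590 → t=3.414, apex=24.446, x_land=45.917, impact vy=-21.901
  bounce: vy ← 0.6·21.901 = 13.140
Arc 2: start y=0.000, vy=13.140 → t=2.679, apex=8.801, x_land=81.950, impact vy=-13.140
  bounce: vy ← 0.6·13.140 = 7.884
Arc 3: start y=0.000, vy=7.884 → t=1.607, apex=3.168, x_land=103.569, impact vy=-7.884
  bounce: vy ← 0.6·7.884 = 4.731
Arc 4: start y=0.000, vy=4.731 → t=0.964, apex=1.141, x_land=116.541, impact vy=-4.731
  bounce: vy ← 0.6·4.731 = 2.838
Arc 5: start y=0.000, vy=2.838 → t=0.579, apex=0.411, x_land=124.324, impact vy=-2.838
  bounce: vy ← 0.6·2.838 = 1.703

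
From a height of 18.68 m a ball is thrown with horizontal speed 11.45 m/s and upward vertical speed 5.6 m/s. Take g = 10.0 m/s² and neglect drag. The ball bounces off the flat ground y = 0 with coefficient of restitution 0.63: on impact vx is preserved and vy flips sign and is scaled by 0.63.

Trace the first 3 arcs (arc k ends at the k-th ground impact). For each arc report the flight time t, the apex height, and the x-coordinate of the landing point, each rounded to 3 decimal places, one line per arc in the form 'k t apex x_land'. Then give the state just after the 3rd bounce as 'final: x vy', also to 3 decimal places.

1 2.572 20.248 29.454
2 2.536 8.036 58.486
3 1.597 3.190 76.776
final: 76.776 5.032

Arc 1: start y=18.680, vy=5.600 → t=2.572, apex=20.248, x_land=29.454, impact vy=-20.124
  bounce: vy ← 0.63·20.124 = 12.678
Arc 2: start y=0.000, vy=12.678 → t=2.536, apex=8.036, x_land=58.486, impact vy=-12.678
  bounce: vy ← 0.63·12.678 = 7.987
Arc 3: start y=0.000, vy=7.987 → t=1.597, apex=3.190, x_land=76.776, impact vy=-7.987
  bounce: vy ← 0.63·7.987 = 5.032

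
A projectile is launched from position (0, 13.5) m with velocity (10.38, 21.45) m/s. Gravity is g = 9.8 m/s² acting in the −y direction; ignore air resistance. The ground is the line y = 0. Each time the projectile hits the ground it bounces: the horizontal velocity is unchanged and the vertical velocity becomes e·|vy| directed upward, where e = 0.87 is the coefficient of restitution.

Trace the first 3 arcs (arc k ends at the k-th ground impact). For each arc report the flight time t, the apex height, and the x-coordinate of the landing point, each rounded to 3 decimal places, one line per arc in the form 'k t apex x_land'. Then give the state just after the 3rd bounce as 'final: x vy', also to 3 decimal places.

Arc 1: start y=13.500, vy=21.450 → t=4.936, apex=36.975, x_land=51.233, impact vy=-26.920
  bounce: vy ← 0.87·26.920 = 23.421
Arc 2: start y=0.000, vy=23.421 → t=4.780, apex=27.986, x_land=100.847, impact vy=-23.421
  bounce: vy ← 0.87·23.421 = 20.376
Arc 3: start y=0.000, vy=20.376 → t=4.158, apex=21.183, x_land=144.010, impact vy=-20.376
  bounce: vy ← 0.87·20.376 = 17.727

1 4.936 36.975 51.233
2 4.780 27.986 100.847
3 4.158 21.183 144.010
final: 144.010 17.727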